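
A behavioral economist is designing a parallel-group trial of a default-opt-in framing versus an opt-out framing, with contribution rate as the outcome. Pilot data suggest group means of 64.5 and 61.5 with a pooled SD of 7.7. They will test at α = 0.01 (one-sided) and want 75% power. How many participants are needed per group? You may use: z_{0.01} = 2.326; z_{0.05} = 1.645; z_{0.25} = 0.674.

Cohen's d = |M₁ − M₂| / SD_pooled = |64.5 − 61.5| / 7.7 = 3.0 / 7.7 = 0.390.
For two independent groups with equal n: n = 2·((z_{α} + z_β) / d)².
z_{α} + z_β = 2.326 + 0.674 = 3.000.
n = 2 × (3.000 / 0.390)² = 2 × 7.692² = 2 × 59.17 = 118.3.
Round up to the next whole participant.

n = 119 per group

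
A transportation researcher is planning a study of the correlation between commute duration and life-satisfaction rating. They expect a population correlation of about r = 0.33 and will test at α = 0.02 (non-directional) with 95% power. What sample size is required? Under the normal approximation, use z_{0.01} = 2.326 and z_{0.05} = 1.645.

n = 138

Fisher's z: C = ½·ln((1+r)/(1−r)) = ½·ln(1.9851) = 0.3428.
n = ((z_{α/2} + z_β)/C)² + 3.
(2.326 + 1.645) / 0.3428 = 3.971 / 0.3428 = 11.584.
n = 11.584² + 3 = 134.19 + 3 = 137.2.
Round up.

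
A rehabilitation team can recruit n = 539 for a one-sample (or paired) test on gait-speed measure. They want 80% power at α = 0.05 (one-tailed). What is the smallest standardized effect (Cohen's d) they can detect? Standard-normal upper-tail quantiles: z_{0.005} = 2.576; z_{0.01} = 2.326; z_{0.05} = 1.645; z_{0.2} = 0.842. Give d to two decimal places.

d_min ≈ 0.11

For a single sample (or paired design) of n = 539: d_min = (z_{α} + z_β)/√n.
z-sum = 1.645 + 0.842 = 2.487.
d_min = 2.487 / √539 = 2.487 / 23.216 = 0.107.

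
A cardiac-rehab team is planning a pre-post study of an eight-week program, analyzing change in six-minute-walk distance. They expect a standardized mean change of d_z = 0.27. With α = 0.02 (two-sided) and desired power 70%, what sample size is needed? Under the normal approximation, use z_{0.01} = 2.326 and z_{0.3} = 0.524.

For a paired (one-sample on differences) test: n = ((z_{α/2} + z_β) / d)².
z_{α/2} + z_β = 2.326 + 0.524 = 2.850.
n = (2.850 / 0.27)² = 10.556² = 111.42.
Round up.

n = 112 pairs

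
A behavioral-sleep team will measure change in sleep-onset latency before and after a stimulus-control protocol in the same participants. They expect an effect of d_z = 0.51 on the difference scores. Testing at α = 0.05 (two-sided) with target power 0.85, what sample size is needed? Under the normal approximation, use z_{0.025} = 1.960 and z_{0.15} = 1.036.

n = 35 pairs

For a paired (one-sample on differences) test: n = ((z_{α/2} + z_β) / d)².
z_{α/2} + z_β = 1.960 + 1.036 = 2.996.
n = (2.996 / 0.51)² = 5.875² = 34.51.
Round up.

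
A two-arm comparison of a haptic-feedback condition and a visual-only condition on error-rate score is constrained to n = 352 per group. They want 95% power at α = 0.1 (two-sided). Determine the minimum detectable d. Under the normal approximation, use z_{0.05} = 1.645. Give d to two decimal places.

For two independent groups of n = 352 each: d_min = (z_{α/2} + z_β)·√(2/n).
z-sum = 1.645 + 1.645 = 3.290.
d_min = 3.290 × √(2/352) = 3.290 × 0.0754 = 0.248.

d_min ≈ 0.25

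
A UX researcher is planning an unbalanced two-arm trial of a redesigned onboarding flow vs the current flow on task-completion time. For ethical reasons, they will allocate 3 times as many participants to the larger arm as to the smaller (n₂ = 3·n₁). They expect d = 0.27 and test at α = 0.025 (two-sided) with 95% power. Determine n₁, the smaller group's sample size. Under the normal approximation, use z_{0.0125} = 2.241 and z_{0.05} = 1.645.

n₁ = 277

With allocation ratio k = n₂/n₁ = 3, Var(x̄₁−x̄₂) = σ²(1/n₁ + 1/(k·n₁)) = σ²·(k+1)/(k·n₁).
So n₁ = (1 + 1/k)·((z_{α/2} + z_β)/d)² = 1.333 × (3.886/0.27)².
n₁ = 1.333 × 207.15 = 276.2.
Round up: n₁ = 277, giving n₂ = 3 × 277 = 831.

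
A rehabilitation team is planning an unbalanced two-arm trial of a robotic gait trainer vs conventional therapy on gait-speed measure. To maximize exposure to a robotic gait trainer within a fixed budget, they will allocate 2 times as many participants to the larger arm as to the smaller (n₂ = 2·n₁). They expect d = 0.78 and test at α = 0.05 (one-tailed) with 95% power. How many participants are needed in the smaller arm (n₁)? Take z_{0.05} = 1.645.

With allocation ratio k = n₂/n₁ = 2, Var(x̄₁−x̄₂) = σ²(1/n₁ + 1/(k·n₁)) = σ²·(k+1)/(k·n₁).
So n₁ = (1 + 1/k)·((z_{α} + z_β)/d)² = 1.500 × (3.290/0.78)².
n₁ = 1.500 × 17.79 = 26.7.
Round up: n₁ = 27, giving n₂ = 2 × 27 = 54.

n₁ = 27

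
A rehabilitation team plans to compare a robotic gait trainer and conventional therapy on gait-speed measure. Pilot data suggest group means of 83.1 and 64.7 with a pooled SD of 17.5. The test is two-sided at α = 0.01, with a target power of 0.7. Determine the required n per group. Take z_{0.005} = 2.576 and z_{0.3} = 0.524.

n = 18 per group

Cohen's d = |M₁ − M₂| / SD_pooled = |83.1 − 64.7| / 17.5 = 18.4 / 17.5 = 1.051.
For two independent groups with equal n: n = 2·((z_{α/2} + z_β) / d)².
z_{α/2} + z_β = 2.576 + 0.524 = 3.100.
n = 2 × (3.100 / 1.051)² = 2 × 2.950² = 2 × 8.70 = 17.4.
Round up to the next whole participant.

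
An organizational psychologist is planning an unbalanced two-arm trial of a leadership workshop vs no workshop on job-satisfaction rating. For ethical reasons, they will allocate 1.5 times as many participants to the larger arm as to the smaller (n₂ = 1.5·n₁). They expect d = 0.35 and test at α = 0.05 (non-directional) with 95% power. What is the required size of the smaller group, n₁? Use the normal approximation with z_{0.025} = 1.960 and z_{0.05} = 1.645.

With allocation ratio k = n₂/n₁ = 1.5, Var(x̄₁−x̄₂) = σ²(1/n₁ + 1/(k·n₁)) = σ²·(k+1)/(k·n₁).
So n₁ = (1 + 1/k)·((z_{α/2} + z_β)/d)² = 1.667 × (3.605/0.35)².
n₁ = 1.667 × 106.09 = 176.8.
Round up: n₁ = 177, giving n₂ = ⌈1.5 × 177⌉ = ⌈265.5⌉ = 266.

n₁ = 177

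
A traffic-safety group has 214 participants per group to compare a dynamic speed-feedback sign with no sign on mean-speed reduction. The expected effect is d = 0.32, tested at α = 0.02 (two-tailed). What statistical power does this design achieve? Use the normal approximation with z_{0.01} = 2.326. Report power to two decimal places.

For two equal groups, power = Φ(d·√(n/2) − z_{α/2}).
d·√(n/2) = 0.32 × √(214/2) = 0.32 × 10.344 = 3.310.
z_β = 3.310 − 2.326 = 0.984.
Power = Φ(0.984) = 0.837.

power ≈ 0.84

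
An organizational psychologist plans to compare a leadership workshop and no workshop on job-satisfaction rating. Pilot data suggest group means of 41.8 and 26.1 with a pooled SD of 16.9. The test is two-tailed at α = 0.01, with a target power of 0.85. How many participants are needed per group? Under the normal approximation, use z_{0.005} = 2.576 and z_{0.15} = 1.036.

Cohen's d = |M₁ − M₂| / SD_pooled = |41.8 − 26.1| / 16.9 = 15.7 / 16.9 = 0.929.
For two independent groups with equal n: n = 2·((z_{α/2} + z_β) / d)².
z_{α/2} + z_β = 2.576 + 1.036 = 3.612.
n = 2 × (3.612 / 0.929)² = 2 × 3.888² = 2 × 15.12 = 30.2.
Round up to the next whole participant.

n = 31 per group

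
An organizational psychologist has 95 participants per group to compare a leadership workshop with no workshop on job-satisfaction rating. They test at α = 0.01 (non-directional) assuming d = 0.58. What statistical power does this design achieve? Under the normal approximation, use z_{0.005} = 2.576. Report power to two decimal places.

power ≈ 0.92

For two equal groups, power = Φ(d·√(n/2) − z_{α/2}).
d·√(n/2) = 0.58 × √(95/2) = 0.58 × 6.892 = 3.997.
z_β = 3.997 − 2.576 = 1.421.
Power = Φ(1.421) = 0.922.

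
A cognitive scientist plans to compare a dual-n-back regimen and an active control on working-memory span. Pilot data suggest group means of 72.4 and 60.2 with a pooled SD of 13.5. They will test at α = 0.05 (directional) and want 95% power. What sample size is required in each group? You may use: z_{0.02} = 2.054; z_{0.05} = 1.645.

n = 27 per group

Cohen's d = |M₁ − M₂| / SD_pooled = |72.4 − 60.2| / 13.5 = 12.2 / 13.5 = 0.904.
For two independent groups with equal n: n = 2·((z_{α} + z_β) / d)².
z_{α} + z_β = 1.645 + 1.645 = 3.290.
n = 2 × (3.290 / 0.904)² = 2 × 3.639² = 2 × 13.25 = 26.5.
Round up to the next whole participant.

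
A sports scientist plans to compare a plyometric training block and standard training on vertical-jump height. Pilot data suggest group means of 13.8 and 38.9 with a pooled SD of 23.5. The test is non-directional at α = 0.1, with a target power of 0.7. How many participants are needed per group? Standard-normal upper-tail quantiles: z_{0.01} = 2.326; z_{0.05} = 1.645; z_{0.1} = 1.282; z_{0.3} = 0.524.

Cohen's d = |M₁ − M₂| / SD_pooled = |13.8 − 38.9| / 23.5 = 25.1 / 23.5 = 1.068.
For two independent groups with equal n: n = 2·((z_{α/2} + z_β) / d)².
z_{α/2} + z_β = 1.645 + 0.524 = 2.169.
n = 2 × (2.169 / 1.068)² = 2 × 2.031² = 2 × 4.12 = 8.2.
Round up to the next whole participant.

n = 9 per group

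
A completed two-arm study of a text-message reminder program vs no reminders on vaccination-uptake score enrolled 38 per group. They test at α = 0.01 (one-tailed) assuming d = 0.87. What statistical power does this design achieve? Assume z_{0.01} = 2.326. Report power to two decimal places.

power ≈ 0.93

For two equal groups, power = Φ(d·√(n/2) − z_{α}).
d·√(n/2) = 0.87 × √(38/2) = 0.87 × 4.359 = 3.792.
z_β = 3.792 − 2.326 = 1.466.
Power = Φ(1.466) = 0.929.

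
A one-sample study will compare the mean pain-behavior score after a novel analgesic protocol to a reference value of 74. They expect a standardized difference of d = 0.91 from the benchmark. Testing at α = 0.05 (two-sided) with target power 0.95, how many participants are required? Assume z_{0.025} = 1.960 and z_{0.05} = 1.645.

n = 16

For a one-sample test: n = ((z_{α/2} + z_β) / d)².
z_{α/2} + z_β = 1.960 + 1.645 = 3.605.
n = (3.605 / 0.91)² = 3.962² = 15.69.
Round up.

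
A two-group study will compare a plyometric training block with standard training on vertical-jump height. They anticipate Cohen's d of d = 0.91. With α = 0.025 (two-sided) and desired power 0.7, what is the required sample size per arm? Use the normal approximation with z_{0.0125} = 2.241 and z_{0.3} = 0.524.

n = 19 per group

For two independent groups with equal n: n = 2·((z_{α/2} + z_β) / d)².
z_{α/2} + z_β = 2.241 + 0.524 = 2.765.
n = 2 × (2.765 / 0.91)² = 2 × 3.038² = 2 × 9.23 = 18.5.
Round up to the next whole participant.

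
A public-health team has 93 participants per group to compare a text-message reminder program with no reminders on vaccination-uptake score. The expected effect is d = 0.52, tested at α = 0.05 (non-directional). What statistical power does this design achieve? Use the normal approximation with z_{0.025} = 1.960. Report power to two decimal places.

For two equal groups, power = Φ(d·√(n/2) − z_{α/2}).
d·√(n/2) = 0.52 × √(93/2) = 0.52 × 6.819 = 3.546.
z_β = 3.546 − 1.960 = 1.586.
Power = Φ(1.586) = 0.944.

power ≈ 0.94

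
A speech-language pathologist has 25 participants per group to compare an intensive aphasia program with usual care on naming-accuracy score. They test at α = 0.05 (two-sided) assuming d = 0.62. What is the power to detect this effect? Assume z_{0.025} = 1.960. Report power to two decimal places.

power ≈ 0.59

For two equal groups, power = Φ(d·√(n/2) − z_{α/2}).
d·√(n/2) = 0.62 × √(25/2) = 0.62 × 3.536 = 2.192.
z_β = 2.192 − 1.960 = 0.232.
Power = Φ(0.232) = 0.592.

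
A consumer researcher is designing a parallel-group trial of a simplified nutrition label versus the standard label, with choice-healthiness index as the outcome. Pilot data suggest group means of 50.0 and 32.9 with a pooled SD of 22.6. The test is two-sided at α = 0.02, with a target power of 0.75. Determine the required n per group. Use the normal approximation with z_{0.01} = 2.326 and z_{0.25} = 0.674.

n = 32 per group

Cohen's d = |M₁ − M₂| / SD_pooled = |50.0 − 32.9| / 22.6 = 17.1 / 22.6 = 0.757.
For two independent groups with equal n: n = 2·((z_{α/2} + z_β) / d)².
z_{α/2} + z_β = 2.326 + 0.674 = 3.000.
n = 2 × (3.000 / 0.757)² = 2 × 3.963² = 2 × 15.71 = 31.4.
Round up to the next whole participant.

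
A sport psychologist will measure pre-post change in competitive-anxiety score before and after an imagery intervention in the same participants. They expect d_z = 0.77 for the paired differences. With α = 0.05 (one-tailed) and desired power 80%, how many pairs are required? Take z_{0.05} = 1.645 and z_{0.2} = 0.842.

n = 11 pairs

For a paired (one-sample on differences) test: n = ((z_{α} + z_β) / d)².
z_{α} + z_β = 1.645 + 0.842 = 2.487.
n = (2.487 / 0.77)² = 3.230² = 10.43.
Round up.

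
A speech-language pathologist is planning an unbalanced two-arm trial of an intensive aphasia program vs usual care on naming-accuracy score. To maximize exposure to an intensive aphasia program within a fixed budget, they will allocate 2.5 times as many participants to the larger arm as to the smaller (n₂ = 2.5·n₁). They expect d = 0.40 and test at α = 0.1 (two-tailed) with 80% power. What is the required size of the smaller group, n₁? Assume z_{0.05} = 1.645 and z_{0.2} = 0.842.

n₁ = 55

With allocation ratio k = n₂/n₁ = 2.5, Var(x̄₁−x̄₂) = σ²(1/n₁ + 1/(k·n₁)) = σ²·(k+1)/(k·n₁).
So n₁ = (1 + 1/k)·((z_{α/2} + z_β)/d)² = 1.400 × (2.487/0.40)².
n₁ = 1.400 × 38.66 = 54.1.
Round up: n₁ = 55, giving n₂ = ⌈2.5 × 55⌉ = ⌈137.5⌉ = 138.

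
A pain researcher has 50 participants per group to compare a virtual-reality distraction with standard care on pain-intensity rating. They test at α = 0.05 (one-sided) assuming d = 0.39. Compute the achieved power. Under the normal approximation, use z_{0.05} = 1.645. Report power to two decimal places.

power ≈ 0.62

For two equal groups, power = Φ(d·√(n/2) − z_{α}).
d·√(n/2) = 0.39 × √(50/2) = 0.39 × 5.000 = 1.950.
z_β = 1.950 − 1.645 = 0.305.
Power = Φ(0.305) = 0.620.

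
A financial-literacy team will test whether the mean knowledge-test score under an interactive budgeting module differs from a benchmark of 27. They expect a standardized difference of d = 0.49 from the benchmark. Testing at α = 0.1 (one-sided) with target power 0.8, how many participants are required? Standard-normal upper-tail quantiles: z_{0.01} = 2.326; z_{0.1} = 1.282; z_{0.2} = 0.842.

For a one-sample test: n = ((z_{α} + z_β) / d)².
z_{α} + z_β = 1.282 + 0.842 = 2.124.
n = (2.124 / 0.49)² = 4.335² = 18.79.
Round up.

n = 19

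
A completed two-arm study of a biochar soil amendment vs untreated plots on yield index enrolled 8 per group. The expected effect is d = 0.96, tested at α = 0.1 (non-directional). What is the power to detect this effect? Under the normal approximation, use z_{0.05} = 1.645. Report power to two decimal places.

power ≈ 0.61

For two equal groups, power = Φ(d·√(n/2) − z_{α/2}).
d·√(n/2) = 0.96 × √(8/2) = 0.96 × 2.000 = 1.920.
z_β = 1.920 − 1.645 = 0.275.
Power = Φ(0.275) = 0.608.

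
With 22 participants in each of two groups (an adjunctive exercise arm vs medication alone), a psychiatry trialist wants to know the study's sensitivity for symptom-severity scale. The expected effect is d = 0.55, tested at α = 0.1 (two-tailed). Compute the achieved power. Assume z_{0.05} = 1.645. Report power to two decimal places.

For two equal groups, power = Φ(d·√(n/2) − z_{α/2}).
d·√(n/2) = 0.55 × √(22/2) = 0.55 × 3.317 = 1.824.
z_β = 1.824 − 1.645 = 0.179.
Power = Φ(0.179) = 0.571.

power ≈ 0.57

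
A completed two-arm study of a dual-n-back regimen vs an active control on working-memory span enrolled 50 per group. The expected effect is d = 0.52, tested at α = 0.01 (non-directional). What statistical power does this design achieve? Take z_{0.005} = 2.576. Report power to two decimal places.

For two equal groups, power = Φ(d·√(n/2) − z_{α/2}).
d·√(n/2) = 0.52 × √(50/2) = 0.52 × 5.000 = 2.600.
z_β = 2.600 − 2.576 = 0.024.
Power = Φ(0.024) = 0.510.

power ≈ 0.51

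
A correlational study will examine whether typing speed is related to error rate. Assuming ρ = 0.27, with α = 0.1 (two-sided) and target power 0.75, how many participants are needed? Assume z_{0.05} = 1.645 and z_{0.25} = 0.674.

Fisher's z: C = ½·ln((1+r)/(1−r)) = ½·ln(1.7397) = 0.2769.
n = ((z_{α/2} + z_β)/C)² + 3.
(1.645 + 0.674) / 0.2769 = 2.319 / 0.2769 = 8.375.
n = 8.375² + 3 = 70.14 + 3 = 73.1.
Round up.

n = 74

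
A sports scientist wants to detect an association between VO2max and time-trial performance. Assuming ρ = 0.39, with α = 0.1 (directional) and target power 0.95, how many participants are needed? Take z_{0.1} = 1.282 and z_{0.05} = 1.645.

Fisher's z: C = ½·ln((1+r)/(1−r)) = ½·ln(2.2787) = 0.4118.
n = ((z_{α} + z_β)/C)² + 3.
(1.282 + 1.645) / 0.4118 = 2.927 / 0.4118 = 7.108.
n = 7.108² + 3 = 50.52 + 3 = 53.5.
Round up.

n = 54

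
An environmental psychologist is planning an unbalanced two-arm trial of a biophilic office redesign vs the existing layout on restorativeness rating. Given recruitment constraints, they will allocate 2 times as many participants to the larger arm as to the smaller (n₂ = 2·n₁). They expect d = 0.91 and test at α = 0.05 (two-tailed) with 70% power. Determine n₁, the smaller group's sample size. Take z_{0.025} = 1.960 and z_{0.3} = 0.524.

With allocation ratio k = n₂/n₁ = 2, Var(x̄₁−x̄₂) = σ²(1/n₁ + 1/(k·n₁)) = σ²·(k+1)/(k·n₁).
So n₁ = (1 + 1/k)·((z_{α/2} + z_β)/d)² = 1.500 × (2.484/0.91)².
n₁ = 1.500 × 7.45 = 11.2.
Round up: n₁ = 12, giving n₂ = 2 × 12 = 24.

n₁ = 12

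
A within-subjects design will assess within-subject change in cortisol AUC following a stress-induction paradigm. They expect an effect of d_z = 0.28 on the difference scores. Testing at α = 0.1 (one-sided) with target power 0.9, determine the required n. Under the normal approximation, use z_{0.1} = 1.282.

n = 84 pairs

For a paired (one-sample on differences) test: n = ((z_{α} + z_β) / d)².
z_{α} + z_β = 1.282 + 1.282 = 2.564.
n = (2.564 / 0.28)² = 9.157² = 83.85.
Round up.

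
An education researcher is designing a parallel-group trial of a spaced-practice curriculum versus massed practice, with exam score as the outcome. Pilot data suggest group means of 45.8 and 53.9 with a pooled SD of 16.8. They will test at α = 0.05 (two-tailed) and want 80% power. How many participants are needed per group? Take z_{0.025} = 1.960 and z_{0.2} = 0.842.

n = 68 per group

Cohen's d = |M₁ − M₂| / SD_pooled = |45.8 − 53.9| / 16.8 = 8.1 / 16.8 = 0.482.
For two independent groups with equal n: n = 2·((z_{α/2} + z_β) / d)².
z_{α/2} + z_β = 1.960 + 0.842 = 2.802.
n = 2 × (2.802 / 0.482)² = 2 × 5.813² = 2 × 33.79 = 67.6.
Round up to the next whole participant.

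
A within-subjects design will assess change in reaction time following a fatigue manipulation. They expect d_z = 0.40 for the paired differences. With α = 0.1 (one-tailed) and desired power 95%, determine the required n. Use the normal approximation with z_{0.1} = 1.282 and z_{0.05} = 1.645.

n = 54 pairs

For a paired (one-sample on differences) test: n = ((z_{α} + z_β) / d)².
z_{α} + z_β = 1.282 + 1.645 = 2.927.
n = (2.927 / 0.40)² = 7.317² = 53.55.
Round up.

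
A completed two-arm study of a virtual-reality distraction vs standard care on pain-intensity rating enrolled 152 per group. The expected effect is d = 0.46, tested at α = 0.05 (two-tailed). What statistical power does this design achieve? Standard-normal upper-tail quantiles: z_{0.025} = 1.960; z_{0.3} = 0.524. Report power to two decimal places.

For two equal groups, power = Φ(d·√(n/2) − z_{α/2}).
d·√(n/2) = 0.46 × √(152/2) = 0.46 × 8.718 = 4.010.
z_β = 4.010 − 1.960 = 2.050.
Power = Φ(2.050) = 0.980.

power ≈ 0.98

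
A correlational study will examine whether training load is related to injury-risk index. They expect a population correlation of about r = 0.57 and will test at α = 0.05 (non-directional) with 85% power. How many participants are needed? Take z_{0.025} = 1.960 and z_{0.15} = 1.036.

Fisher's z: C = ½·ln((1+r)/(1−r)) = ½·ln(3.6512) = 0.6475.
n = ((z_{α/2} + z_β)/C)² + 3.
(1.960 + 1.036) / 0.6475 = 2.996 / 0.6475 = 4.627.
n = 4.627² + 3 = 21.41 + 3 = 24.4.
Round up.

n = 25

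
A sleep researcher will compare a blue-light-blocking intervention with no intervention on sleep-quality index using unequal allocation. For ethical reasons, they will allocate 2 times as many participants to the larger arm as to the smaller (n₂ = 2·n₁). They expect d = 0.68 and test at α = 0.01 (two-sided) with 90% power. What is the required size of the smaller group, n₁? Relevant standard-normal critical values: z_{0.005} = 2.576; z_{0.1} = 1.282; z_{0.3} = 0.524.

With allocation ratio k = n₂/n₁ = 2, Var(x̄₁−x̄₂) = σ²(1/n₁ + 1/(k·n₁)) = σ²·(k+1)/(k·n₁).
So n₁ = (1 + 1/k)·((z_{α/2} + z_β)/d)² = 1.500 × (3.858/0.68)².
n₁ = 1.500 × 32.19 = 48.3.
Round up: n₁ = 49, giving n₂ = 2 × 49 = 98.

n₁ = 49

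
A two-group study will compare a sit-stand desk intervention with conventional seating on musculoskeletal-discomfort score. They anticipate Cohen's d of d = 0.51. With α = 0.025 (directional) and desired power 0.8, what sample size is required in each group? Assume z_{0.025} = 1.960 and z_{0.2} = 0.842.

For two independent groups with equal n: n = 2·((z_{α} + z_β) / d)².
z_{α} + z_β = 1.960 + 0.842 = 2.802.
n = 2 × (2.802 / 0.51)² = 2 × 5.494² = 2 × 30.19 = 60.4.
Round up to the next whole participant.

n = 61 per group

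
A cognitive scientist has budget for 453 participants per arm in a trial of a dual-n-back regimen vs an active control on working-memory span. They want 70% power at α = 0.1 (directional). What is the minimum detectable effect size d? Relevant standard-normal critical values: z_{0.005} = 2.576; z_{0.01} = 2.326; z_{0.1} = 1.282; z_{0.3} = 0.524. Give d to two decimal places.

d_min ≈ 0.12

For two independent groups of n = 453 each: d_min = (z_{α} + z_β)·√(2/n).
z-sum = 1.282 + 0.524 = 1.806.
d_min = 1.806 × √(2/453) = 1.806 × 0.0664 = 0.120.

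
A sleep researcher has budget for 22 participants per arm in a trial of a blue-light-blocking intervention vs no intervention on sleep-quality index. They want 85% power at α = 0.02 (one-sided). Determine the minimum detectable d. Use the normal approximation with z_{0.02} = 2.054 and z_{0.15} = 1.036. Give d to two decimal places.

For two independent groups of n = 22 each: d_min = (z_{α} + z_β)·√(2/n).
z-sum = 2.054 + 1.036 = 3.090.
d_min = 3.090 × √(2/22) = 3.090 × 0.3015 = 0.932.

d_min ≈ 0.93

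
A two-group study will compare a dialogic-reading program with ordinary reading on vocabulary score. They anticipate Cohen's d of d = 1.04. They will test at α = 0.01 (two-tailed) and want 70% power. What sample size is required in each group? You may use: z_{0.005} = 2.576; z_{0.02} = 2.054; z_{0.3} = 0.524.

For two independent groups with equal n: n = 2·((z_{α/2} + z_β) / d)².
z_{α/2} + z_β = 2.576 + 0.524 = 3.100.
n = 2 × (3.100 / 1.04)² = 2 × 2.981² = 2 × 8.88 = 17.8.
Round up to the next whole participant.

n = 18 per group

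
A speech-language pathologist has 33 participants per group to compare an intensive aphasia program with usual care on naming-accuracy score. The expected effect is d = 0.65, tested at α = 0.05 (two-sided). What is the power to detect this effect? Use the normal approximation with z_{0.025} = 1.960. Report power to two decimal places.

power ≈ 0.75

For two equal groups, power = Φ(d·√(n/2) − z_{α/2}).
d·√(n/2) = 0.65 × √(33/2) = 0.65 × 4.062 = 2.640.
z_β = 2.640 − 1.960 = 0.680.
Power = Φ(0.680) = 0.752.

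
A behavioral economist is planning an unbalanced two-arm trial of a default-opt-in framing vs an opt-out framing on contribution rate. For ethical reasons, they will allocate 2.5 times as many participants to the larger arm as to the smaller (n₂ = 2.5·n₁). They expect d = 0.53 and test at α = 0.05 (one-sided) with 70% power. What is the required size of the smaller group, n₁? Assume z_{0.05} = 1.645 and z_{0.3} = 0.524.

n₁ = 24

With allocation ratio k = n₂/n₁ = 2.5, Var(x̄₁−x̄₂) = σ²(1/n₁ + 1/(k·n₁)) = σ²·(k+1)/(k·n₁).
So n₁ = (1 + 1/k)·((z_{α} + z_β)/d)² = 1.400 × (2.169/0.53)².
n₁ = 1.400 × 16.75 = 23.4.
Round up: n₁ = 24, giving n₂ = 2.5 × 24 = 60.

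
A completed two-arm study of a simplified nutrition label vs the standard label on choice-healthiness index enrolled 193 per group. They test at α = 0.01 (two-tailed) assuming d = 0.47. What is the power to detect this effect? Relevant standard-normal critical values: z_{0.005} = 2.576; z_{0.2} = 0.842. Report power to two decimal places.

For two equal groups, power = Φ(d·√(n/2) − z_{α/2}).
d·√(n/2) = 0.47 × √(193/2) = 0.47 × 9.823 = 4.617.
z_β = 4.617 − 2.576 = 2.041.
Power = Φ(2.041) = 0.979.

power ≈ 0.98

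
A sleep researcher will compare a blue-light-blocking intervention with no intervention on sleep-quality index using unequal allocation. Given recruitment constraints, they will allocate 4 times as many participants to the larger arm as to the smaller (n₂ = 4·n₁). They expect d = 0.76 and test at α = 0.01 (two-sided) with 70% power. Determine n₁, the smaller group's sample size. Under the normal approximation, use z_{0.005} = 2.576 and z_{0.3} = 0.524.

With allocation ratio k = n₂/n₁ = 4, Var(x̄₁−x̄₂) = σ²(1/n₁ + 1/(k·n₁)) = σ²·(k+1)/(k·n₁).
So n₁ = (1 + 1/k)·((z_{α/2} + z_β)/d)² = 1.250 × (3.100/0.76)².
n₁ = 1.250 × 16.64 = 20.8.
Round up: n₁ = 21, giving n₂ = 4 × 21 = 84.

n₁ = 21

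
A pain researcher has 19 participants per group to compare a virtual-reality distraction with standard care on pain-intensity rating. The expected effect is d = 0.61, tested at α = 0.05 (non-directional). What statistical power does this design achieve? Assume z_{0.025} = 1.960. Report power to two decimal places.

For two equal groups, power = Φ(d·√(n/2) − z_{α/2}).
d·√(n/2) = 0.61 × √(19/2) = 0.61 × 3.082 = 1.880.
z_β = 1.880 − 1.960 = -0.080.
Power = Φ(-0.080) = 0.468.

power ≈ 0.47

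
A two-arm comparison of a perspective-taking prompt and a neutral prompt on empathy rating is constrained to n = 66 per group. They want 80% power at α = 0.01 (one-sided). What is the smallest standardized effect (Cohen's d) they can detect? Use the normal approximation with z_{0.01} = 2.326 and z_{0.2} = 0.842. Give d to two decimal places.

For two independent groups of n = 66 each: d_min = (z_{α} + z_β)·√(2/n).
z-sum = 2.326 + 0.842 = 3.168.
d_min = 3.168 × √(2/66) = 3.168 × 0.1741 = 0.551.

d_min ≈ 0.55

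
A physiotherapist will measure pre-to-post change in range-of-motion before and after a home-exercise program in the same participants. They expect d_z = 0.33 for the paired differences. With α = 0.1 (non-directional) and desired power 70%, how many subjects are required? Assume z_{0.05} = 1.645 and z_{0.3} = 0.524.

For a paired (one-sample on differences) test: n = ((z_{α/2} + z_β) / d)².
z_{α/2} + z_β = 1.645 + 0.524 = 2.169.
n = (2.169 / 0.33)² = 6.573² = 43.20.
Round up.

n = 44 pairs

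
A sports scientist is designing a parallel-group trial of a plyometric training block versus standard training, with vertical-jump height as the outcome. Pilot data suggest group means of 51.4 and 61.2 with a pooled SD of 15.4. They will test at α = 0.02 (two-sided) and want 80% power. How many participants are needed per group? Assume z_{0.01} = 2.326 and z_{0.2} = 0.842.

n = 50 per group

Cohen's d = |M₁ − M₂| / SD_pooled = |51.4 − 61.2| / 15.4 = 9.8 / 15.4 = 0.636.
For two independent groups with equal n: n = 2·((z_{α/2} + z_β) / d)².
z_{α/2} + z_β = 2.326 + 0.842 = 3.168.
n = 2 × (3.168 / 0.636)² = 2 × 4.981² = 2 × 24.81 = 49.6.
Round up to the next whole participant.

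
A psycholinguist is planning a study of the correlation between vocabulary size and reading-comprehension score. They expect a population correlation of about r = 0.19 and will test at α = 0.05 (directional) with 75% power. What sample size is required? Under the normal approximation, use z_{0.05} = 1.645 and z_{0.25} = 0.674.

Fisher's z: C = ½·ln((1+r)/(1−r)) = ½·ln(1.4691) = 0.1923.
n = ((z_{α} + z_β)/C)² + 3.
(1.645 + 0.674) / 0.1923 = 2.319 / 0.1923 = 12.059.
n = 12.059² + 3 = 145.43 + 3 = 148.4.
Round up.

n = 149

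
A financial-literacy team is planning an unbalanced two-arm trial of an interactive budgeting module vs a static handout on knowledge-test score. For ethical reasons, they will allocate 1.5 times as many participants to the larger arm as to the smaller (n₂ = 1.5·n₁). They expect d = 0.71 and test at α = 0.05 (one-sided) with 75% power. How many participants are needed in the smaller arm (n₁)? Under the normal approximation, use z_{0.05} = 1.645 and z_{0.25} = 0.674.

n₁ = 18

With allocation ratio k = n₂/n₁ = 1.5, Var(x̄₁−x̄₂) = σ²(1/n₁ + 1/(k·n₁)) = σ²·(k+1)/(k·n₁).
So n₁ = (1 + 1/k)·((z_{α} + z_β)/d)² = 1.667 × (2.319/0.71)².
n₁ = 1.667 × 10.67 = 17.8.
Round up: n₁ = 18, giving n₂ = 1.5 × 18 = 27.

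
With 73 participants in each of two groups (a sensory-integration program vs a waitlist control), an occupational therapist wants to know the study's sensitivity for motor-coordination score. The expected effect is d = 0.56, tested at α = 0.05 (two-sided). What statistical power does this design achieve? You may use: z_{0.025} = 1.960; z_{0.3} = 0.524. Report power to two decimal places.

power ≈ 0.92

For two equal groups, power = Φ(d·√(n/2) − z_{α/2}).
d·√(n/2) = 0.56 × √(73/2) = 0.56 × 6.042 = 3.383.
z_β = 3.383 − 1.960 = 1.423.
Power = Φ(1.423) = 0.923.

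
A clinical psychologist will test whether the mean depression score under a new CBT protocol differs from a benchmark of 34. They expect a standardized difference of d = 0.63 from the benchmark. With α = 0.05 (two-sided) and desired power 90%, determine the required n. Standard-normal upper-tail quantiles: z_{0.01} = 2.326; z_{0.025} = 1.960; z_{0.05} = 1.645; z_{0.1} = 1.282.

For a one-sample test: n = ((z_{α/2} + z_β) / d)².
z_{α/2} + z_β = 1.960 + 1.282 = 3.242.
n = (3.242 / 0.63)² = 5.146² = 26.48.
Round up.

n = 27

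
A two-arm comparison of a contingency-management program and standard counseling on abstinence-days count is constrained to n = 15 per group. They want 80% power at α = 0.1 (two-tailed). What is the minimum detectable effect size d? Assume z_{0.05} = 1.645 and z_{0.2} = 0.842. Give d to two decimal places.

For two independent groups of n = 15 each: d_min = (z_{α/2} + z_β)·√(2/n).
z-sum = 1.645 + 0.842 = 2.487.
d_min = 2.487 × √(2/15) = 2.487 × 0.3651 = 0.908.

d_min ≈ 0.91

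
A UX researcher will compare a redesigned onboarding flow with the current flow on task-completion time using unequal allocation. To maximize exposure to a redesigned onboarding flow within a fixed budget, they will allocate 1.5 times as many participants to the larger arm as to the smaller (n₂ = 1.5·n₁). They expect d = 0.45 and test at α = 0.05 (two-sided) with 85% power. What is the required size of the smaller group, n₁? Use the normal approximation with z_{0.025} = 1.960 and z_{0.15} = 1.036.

n₁ = 74

With allocation ratio k = n₂/n₁ = 1.5, Var(x̄₁−x̄₂) = σ²(1/n₁ + 1/(k·n₁)) = σ²·(k+1)/(k·n₁).
So n₁ = (1 + 1/k)·((z_{α/2} + z_β)/d)² = 1.667 × (2.996/0.45)².
n₁ = 1.667 × 44.33 = 73.9.
Round up: n₁ = 74, giving n₂ = 1.5 × 74 = 111.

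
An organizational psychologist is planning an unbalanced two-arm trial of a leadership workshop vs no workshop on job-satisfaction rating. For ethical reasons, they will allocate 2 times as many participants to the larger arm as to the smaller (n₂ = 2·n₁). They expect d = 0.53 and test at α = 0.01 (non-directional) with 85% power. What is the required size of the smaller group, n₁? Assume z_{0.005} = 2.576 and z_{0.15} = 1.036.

n₁ = 70

With allocation ratio k = n₂/n₁ = 2, Var(x̄₁−x̄₂) = σ²(1/n₁ + 1/(k·n₁)) = σ²·(k+1)/(k·n₁).
So n₁ = (1 + 1/k)·((z_{α/2} + z_β)/d)² = 1.500 × (3.612/0.53)².
n₁ = 1.500 × 46.45 = 69.7.
Round up: n₁ = 70, giving n₂ = 2 × 70 = 140.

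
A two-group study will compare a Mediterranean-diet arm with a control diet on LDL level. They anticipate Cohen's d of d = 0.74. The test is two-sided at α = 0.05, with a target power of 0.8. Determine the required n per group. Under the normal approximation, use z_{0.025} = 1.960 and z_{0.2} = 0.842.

n = 29 per group

For two independent groups with equal n: n = 2·((z_{α/2} + z_β) / d)².
z_{α/2} + z_β = 1.960 + 0.842 = 2.802.
n = 2 × (2.802 / 0.74)² = 2 × 3.786² = 2 × 14.34 = 28.7.
Round up to the next whole participant.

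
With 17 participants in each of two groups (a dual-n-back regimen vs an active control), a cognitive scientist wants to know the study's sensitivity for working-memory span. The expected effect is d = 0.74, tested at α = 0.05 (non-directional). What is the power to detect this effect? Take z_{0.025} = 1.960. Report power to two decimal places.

power ≈ 0.58

For two equal groups, power = Φ(d·√(n/2) − z_{α/2}).
d·√(n/2) = 0.74 × √(17/2) = 0.74 × 2.915 = 2.157.
z_β = 2.157 − 1.960 = 0.197.
Power = Φ(0.197) = 0.578.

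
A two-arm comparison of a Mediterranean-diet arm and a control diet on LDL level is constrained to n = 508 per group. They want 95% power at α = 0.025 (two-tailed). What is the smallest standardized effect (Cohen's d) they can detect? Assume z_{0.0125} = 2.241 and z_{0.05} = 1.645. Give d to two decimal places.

For two independent groups of n = 508 each: d_min = (z_{α/2} + z_β)·√(2/n).
z-sum = 2.241 + 1.645 = 3.886.
d_min = 3.886 × √(2/508) = 3.886 × 0.0627 = 0.244.

d_min ≈ 0.24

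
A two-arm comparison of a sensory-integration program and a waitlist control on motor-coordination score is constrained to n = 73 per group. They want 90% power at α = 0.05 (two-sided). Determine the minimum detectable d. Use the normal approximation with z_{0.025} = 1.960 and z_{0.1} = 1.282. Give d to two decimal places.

d_min ≈ 0.54

For two independent groups of n = 73 each: d_min = (z_{α/2} + z_β)·√(2/n).
z-sum = 1.960 + 1.282 = 3.242.
d_min = 3.242 × √(2/73) = 3.242 × 0.1655 = 0.537.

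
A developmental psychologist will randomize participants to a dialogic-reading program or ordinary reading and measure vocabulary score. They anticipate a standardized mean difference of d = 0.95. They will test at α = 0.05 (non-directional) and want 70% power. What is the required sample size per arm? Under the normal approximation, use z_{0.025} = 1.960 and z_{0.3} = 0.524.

For two independent groups with equal n: n = 2·((z_{α/2} + z_β) / d)².
z_{α/2} + z_β = 1.960 + 0.524 = 2.484.
n = 2 × (2.484 / 0.95)² = 2 × 2.615² = 2 × 6.84 = 13.7.
Round up to the next whole participant.

n = 14 per group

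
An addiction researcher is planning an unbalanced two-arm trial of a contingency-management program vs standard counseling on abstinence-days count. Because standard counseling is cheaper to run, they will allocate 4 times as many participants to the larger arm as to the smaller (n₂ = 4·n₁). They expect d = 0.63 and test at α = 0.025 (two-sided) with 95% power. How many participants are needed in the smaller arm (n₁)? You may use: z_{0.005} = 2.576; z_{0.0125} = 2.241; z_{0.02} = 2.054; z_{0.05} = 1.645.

With allocation ratio k = n₂/n₁ = 4, Var(x̄₁−x̄₂) = σ²(1/n₁ + 1/(k·n₁)) = σ²·(k+1)/(k·n₁).
So n₁ = (1 + 1/k)·((z_{α/2} + z_β)/d)² = 1.250 × (3.886/0.63)².
n₁ = 1.250 × 38.05 = 47.6.
Round up: n₁ = 48, giving n₂ = 4 × 48 = 192.

n₁ = 48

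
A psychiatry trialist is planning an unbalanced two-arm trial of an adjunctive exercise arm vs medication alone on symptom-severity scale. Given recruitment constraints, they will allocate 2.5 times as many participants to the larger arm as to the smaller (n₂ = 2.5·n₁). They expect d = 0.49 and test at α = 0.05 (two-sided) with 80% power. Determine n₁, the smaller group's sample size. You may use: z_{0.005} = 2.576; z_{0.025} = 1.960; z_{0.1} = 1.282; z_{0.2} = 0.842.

n₁ = 46

With allocation ratio k = n₂/n₁ = 2.5, Var(x̄₁−x̄₂) = σ²(1/n₁ + 1/(k·n₁)) = σ²·(k+1)/(k·n₁).
So n₁ = (1 + 1/k)·((z_{α/2} + z_β)/d)² = 1.400 × (2.802/0.49)².
n₁ = 1.400 × 32.70 = 45.8.
Round up: n₁ = 46, giving n₂ = 2.5 × 46 = 115.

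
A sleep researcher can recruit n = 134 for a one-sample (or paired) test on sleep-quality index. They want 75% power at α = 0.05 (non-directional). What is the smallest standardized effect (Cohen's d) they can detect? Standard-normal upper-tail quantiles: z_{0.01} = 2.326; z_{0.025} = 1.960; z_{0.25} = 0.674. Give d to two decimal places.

For a single sample (or paired design) of n = 134: d_min = (z_{α/2} + z_β)/√n.
z-sum = 1.960 + 0.674 = 2.634.
d_min = 2.634 / √134 = 2.634 / 11.576 = 0.228.

d_min ≈ 0.23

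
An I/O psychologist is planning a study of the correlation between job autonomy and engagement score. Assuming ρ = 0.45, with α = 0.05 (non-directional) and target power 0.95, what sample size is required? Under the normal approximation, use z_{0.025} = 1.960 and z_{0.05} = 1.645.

Fisher's z: C = ½·ln((1+r)/(1−r)) = ½·ln(2.6364) = 0.4847.
n = ((z_{α/2} + z_β)/C)² + 3.
(1.960 + 1.645) / 0.4847 = 3.605 / 0.4847 = 7.438.
n = 7.438² + 3 = 55.32 + 3 = 58.3.
Round up.

n = 59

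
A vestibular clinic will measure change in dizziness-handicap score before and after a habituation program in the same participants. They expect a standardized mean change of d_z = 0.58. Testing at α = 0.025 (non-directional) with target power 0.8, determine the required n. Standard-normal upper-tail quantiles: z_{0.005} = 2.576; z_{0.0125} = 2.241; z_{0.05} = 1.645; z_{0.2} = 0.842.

For a paired (one-sample on differences) test: n = ((z_{α/2} + z_β) / d)².
z_{α/2} + z_β = 2.241 + 0.842 = 3.083.
n = (3.083 / 0.58)² = 5.316² = 28.25.
Round up.

n = 29 pairs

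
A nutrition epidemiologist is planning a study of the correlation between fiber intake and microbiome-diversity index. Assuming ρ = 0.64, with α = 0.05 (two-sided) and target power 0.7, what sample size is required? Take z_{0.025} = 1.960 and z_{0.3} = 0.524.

n = 14

Fisher's z: C = ½·ln((1+r)/(1−r)) = ½·ln(4.5556) = 0.7582.
n = ((z_{α/2} + z_β)/C)² + 3.
(1.960 + 0.524) / 0.7582 = 2.484 / 0.7582 = 3.276.
n = 3.276² + 3 = 10.73 + 3 = 13.7.
Round up.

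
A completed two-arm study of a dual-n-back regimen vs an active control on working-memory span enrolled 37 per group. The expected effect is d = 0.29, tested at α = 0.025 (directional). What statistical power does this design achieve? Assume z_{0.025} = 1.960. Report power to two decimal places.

For two equal groups, power = Φ(d·√(n/2) − z_{α}).
d·√(n/2) = 0.29 × √(37/2) = 0.29 × 4.301 = 1.247.
z_β = 1.247 − 1.960 = -0.713.
Power = Φ(-0.713) = 0.238.

power ≈ 0.24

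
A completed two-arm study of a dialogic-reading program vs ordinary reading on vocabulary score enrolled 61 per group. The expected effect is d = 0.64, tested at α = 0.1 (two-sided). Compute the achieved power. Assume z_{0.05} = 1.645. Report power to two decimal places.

power ≈ 0.97

For two equal groups, power = Φ(d·√(n/2) − z_{α/2}).
d·√(n/2) = 0.64 × √(61/2) = 0.64 × 5.523 = 3.535.
z_β = 3.535 − 1.645 = 1.890.
Power = Φ(1.890) = 0.971.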